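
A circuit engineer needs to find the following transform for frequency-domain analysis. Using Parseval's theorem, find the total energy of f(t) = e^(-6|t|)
Parseval's theorem: E=integral |f(t)|^2 dt=(1/2pi) integral |F(omega)|^2 domega
E=integral_{-inf}^{inf} e^(-12|t|) dt=2*integral_0^inf e^(-12t) dt=2/(2*6)=1/6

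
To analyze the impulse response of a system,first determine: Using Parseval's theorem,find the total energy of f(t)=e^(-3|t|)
Parseval's theorem: E=integral |f(t)|^2 dt=(1/2pi) integral |F(omega)|^2 domega
E=integral_{-inf}^{inf} e^(-6|t|) dt=2 * integral_0^inf e^(-6t) dt=2/(2 * 3)=1/3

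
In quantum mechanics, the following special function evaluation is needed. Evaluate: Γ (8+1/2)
Γ(n + 1/2) = (2n)!√π/(4^n·n!)
= 20922789888000√π/(65536·40320) = (2027025/256)·√π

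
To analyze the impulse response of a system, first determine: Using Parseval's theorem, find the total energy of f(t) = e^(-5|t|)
Parseval's theorem: E=integral |f(t)|^2 dt=(1/2pi) integral |F(omega)|^2 domega
E=integral_{-inf}^{inf} e^(-10|t|) dt=2 * integral_0^inf e^(-10t) dt=2/(2 * 5)=1/5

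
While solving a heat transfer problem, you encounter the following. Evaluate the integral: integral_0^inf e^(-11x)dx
integral_0^inf e^(-11x) dx = [-1/11*e^(-11x)]_0^inf
= 0 - (-1/11) = 1/11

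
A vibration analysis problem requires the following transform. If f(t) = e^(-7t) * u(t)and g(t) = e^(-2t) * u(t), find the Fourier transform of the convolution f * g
By the convolution theorem: F{f*g}=F(omega)*G(omega)
F(omega)=1/(7+j*omega), G(omega)=1/(2+j*omega)
F{f*g}=1/((7+j*omega)(2+j*omega))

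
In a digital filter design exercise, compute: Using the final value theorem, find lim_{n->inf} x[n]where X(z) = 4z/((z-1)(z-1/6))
Final value theorem: lim x[n] = lim_{z->1} (z-1)*X(z)
(z-1)*X(z) = 4z/(z-1/6)
As z->1: 4/(1-1/6) = 4/(5/6) = 24/5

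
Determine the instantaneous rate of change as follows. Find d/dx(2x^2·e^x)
Product rule: (fg)' = f'g + fg'
f = 2x^2, f' = 4x
g = e^x, g' = e^x

Answer: 4x·e^x + 2x^2·e^x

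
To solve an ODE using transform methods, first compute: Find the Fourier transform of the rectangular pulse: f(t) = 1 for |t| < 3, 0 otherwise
F(omega)=integral from -3 to 3 of e^(-j * omega * t) dt
=2 * sin(3 * omega)/omega=6 * sinc(3 * omega/pi)

Answer: 2 * sin(3 * omega)/omega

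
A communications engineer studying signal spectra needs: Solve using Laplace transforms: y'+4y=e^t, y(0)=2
Take L: sY - 2+4Y = 1/(s-1)
Y(s+4) = 1/(s-1)+2
Y = 1/((s-1)(s+4))+2/(s+4)
Partial fractions: 1/((s-1)(s+4)) = (1/5)/(s-1) - (1/5)/(s+4)
So Y = (1/5)/(s-1)+(9/5)/(s+4)
Inverse Laplace transform (L^(-1){1/(s-1)} = e^t, L^(-1){1/(s+4)} = e^(-4t)):

Answer: y(t) = (1/5)·e^t+(9/5)·e^(-4t)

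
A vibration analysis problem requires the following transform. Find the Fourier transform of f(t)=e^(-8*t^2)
The Fourier transform of a Gaussian e^(-a * t^2) is sqrt(pi/a) * e^(-omega^2/(4a)).
With a=8: F(omega)=sqrt(pi/8) * e^(-omega^2/32)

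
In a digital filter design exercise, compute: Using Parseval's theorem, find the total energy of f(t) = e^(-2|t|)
Parseval's theorem: E=integral |f(t)|^2 dt=(1/2pi) integral |F(omega)|^2 domega
E=integral_{-inf}^{inf} e^(-4|t|) dt=2*integral_0^inf e^(-4t) dt=2/(2*2)=1/2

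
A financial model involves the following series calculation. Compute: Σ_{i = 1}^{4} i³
Using formula: Σ i^3=[n(n + 1)/2]²=[4·5/2]²=100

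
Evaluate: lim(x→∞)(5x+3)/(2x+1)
Divide numerator and denominator by x:
lim (5+3/x)/(2+1/x) = 5/2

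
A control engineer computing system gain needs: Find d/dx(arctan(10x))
d/dx[arctan(u)]=u'/(1+u²), u=10x, u'=10

Answer: 10/(1+100x²)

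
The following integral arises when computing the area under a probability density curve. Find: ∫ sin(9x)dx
Using substitution u = 9x: ∫ sin(u) du/9 = -cos(u)/9+C

Answer: (-1/9)cos(9x)+C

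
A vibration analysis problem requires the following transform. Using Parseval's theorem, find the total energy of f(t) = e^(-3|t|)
Parseval's theorem: E=integral |f(t)|^2 dt=(1/2pi) integral |F(omega)|^2 domega
E=integral_{-inf}^{inf} e^(-6|t|) dt=2*integral_0^inf e^(-6t) dt=2/(2*3)=1/3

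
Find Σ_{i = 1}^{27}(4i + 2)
=4·Σ i+2·27=4·378+54=1566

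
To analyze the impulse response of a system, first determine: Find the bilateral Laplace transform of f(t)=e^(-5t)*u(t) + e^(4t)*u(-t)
For e^(-5t) * u(t): L=1/(s+5), Re(s) > -5
For e^(4t) * u(-t): L=-1/(s-4), Re(s) < 4
Combined: F(s)=1/(s+5)-1/(s-4), -5 < Re(s) < 4

Answer: 1/(s+5)-1/(s-4), ROC: -5 < Re(s) < 4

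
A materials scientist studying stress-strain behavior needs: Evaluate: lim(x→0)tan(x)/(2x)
tan(u) ≈ u for small u:
tan(x)/(2x) ≈ x/(2x) = 1/2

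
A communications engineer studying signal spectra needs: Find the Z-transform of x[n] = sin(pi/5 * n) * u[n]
Z{sin(w0*n)*u[n]}=z*sin(w0)/(z^2 - 2z*cos(w0) + 1)
With w0=pi/5: X(z)=z*sin(pi/5)/(z^2 - 2z*cos(pi/5) + 1)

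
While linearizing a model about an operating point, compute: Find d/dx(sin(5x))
Chain rule: d/dx[sin(u)]=cos(u)·u' where u=5x
u'=5

Answer: 5·cos(5x)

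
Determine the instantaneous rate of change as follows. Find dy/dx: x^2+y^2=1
Differentiate: 2x + 2y·(dy/dx)=0
dy/dx=-2x/(2y)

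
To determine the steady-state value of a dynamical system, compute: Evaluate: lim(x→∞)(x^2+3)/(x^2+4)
Divide numerator and denominator by x^2:
lim (1 + 3/x^2)/(1 + 4/x^2)=1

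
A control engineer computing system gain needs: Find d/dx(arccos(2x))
d/dx[arccos(u)]=-u'/√(1-u²), u=2x, u'=2

Answer: -2/√(1 - 4x²)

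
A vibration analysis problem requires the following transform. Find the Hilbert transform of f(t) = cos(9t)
The Hilbert transform shifts each frequency component by -pi/2.
H{cos(wt)} = sin(wt)
With w = 9: H{cos(9t)} = sin(9t)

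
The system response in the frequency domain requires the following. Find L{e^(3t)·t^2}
First shifting: L{e^(at)f(t)} = F(s-a)
L{t^2} = 2/s^3
Shift s → s-3: 2/(s-3)^3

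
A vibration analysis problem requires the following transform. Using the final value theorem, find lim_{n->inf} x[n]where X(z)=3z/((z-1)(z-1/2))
Final value theorem: lim x[n] = lim_{z->1} (z-1) * X(z)
(z-1) * X(z) = 3z/(z-1/2)
As z->1: 3/(1 - 1/2) = 3/(1/2) = 6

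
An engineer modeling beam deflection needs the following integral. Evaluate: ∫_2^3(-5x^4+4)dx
Step 1: Find antiderivative F(x)=-x^5 + 4x
Step 2: F(3) - F(2)=-231 - (-24)=-207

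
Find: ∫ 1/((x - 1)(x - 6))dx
Partial fractions: 1/((x-1)(x-6)) = A/(x-1) + B/(x-6)
A = -1/5, B = 1/5
∫ [-1/5· 1/(x-1) + 1/5· 1/(x-6)] dx
= (1/5)[ln|x-6| - ln|x-1|] + C

Answer: (1/5)·ln|(x-6)/(x-1)| + C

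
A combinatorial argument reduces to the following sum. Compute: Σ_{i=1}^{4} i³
Using formula: Σ i^3 = [n(n+1)/2]² = [4·5/2]² = 100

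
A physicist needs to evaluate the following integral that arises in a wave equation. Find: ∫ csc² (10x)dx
Since d/dx[-cot(10x)]=10csc²(10x), integral=-cot(10x)/10+C

Answer: (-1/10)cot(10x)+C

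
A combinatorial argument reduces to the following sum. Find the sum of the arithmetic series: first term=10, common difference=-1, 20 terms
Last term: a_n=10+(20-1)·-1=-9
Sum=n(a_1+a_n)/2=20(10+(-9))/2=10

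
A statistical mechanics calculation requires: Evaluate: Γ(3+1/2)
Γ(n + 1/2) = (2n)!√π/(4^n·n!)
= 720√π/(64·6) = (15/8)·√π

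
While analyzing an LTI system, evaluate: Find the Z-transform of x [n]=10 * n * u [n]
Z{n * u[n]}=z/(z-1)^2
By linearity: Z{10 * n * u[n]}=10z/(z-1)^2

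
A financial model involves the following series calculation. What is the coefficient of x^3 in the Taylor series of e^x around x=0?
Taylor series of e^x = Σ x^n/n!
Coefficient of x^3 = 1/3! = 1/6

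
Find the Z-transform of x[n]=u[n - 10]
Using the time-shift property: Z{u[n-10]} = z^(-10) * z/(z-1)
= z^(-9)/(z-1)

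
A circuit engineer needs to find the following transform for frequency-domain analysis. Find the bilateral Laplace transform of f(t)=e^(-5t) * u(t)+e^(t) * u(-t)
For e^(-5t) * u(t): L=1/(s + 5), Re(s) > -5
For e^(t) * u(-t): L=-1/(s-1), Re(s) < 1
Combined: F(s)=1/(s + 5) - 1/(s-1), -5 < Re(s) < 1

Answer: 1/(s + 5) - 1/(s-1), ROC: -5 < Re(s) < 1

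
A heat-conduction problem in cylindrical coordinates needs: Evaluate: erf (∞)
erf(∞)=1 (the error function converges to 1)

Answer: 1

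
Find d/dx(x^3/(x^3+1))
Quotient rule: (f/g)'=(f'g - fg')/g²
f=x^3, f'=3x^2
g=x^3 + 1, g'=3x^2

Answer: (3x^2·(x^3 + 1) - 3x^5)/(x^3 + 1)²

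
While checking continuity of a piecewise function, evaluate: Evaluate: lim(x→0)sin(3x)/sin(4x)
sin(u) ≈ u for small u:
sin(3x)/sin(4x) ≈ 3x/(4x) = 3/4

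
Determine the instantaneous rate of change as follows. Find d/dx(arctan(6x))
d/dx[arctan(u)]=u'/(1 + u²), u=6x, u'=6

Answer: 6/(1 + 36x²)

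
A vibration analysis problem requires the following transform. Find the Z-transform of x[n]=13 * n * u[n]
Z{n*u[n]} = z/(z-1)^2
By linearity: Z{13*n*u[n]} = 13z/(z-1)^2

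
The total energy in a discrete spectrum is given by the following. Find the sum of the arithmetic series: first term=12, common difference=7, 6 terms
Last term: a_n = 12 + (6 - 1)·7 = 47
Sum = n(a_1 + a_n)/2 = 6(12 + 47)/2 = 177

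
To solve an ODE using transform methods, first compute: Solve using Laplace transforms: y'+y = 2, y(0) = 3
Take L of both sides: sY(s) - 3 + Y(s) = 2/s
Y(s)(s + 1) = 2/s + 3
Y(s) = 2/(s(s + 1)) + 3/(s + 1)
Partial fractions: 2/(s(s + 1)) = 2/s - 2/(s + 1)
So Y(s) = 2/s + 1/(s + 1)
Inverse transform (L^(-1){1/s} = 1, L^(-1){1/(s + 1)} = e^(-t)):

Answer: y(t) = 2 + e^(-t)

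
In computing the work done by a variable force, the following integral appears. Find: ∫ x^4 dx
Using power rule: ∫ x^4 dx=1/5 x^5 + C=(1/5)x^5 + C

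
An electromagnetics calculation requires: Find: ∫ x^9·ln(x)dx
By parts: u=ln(x), dv=x^9 dx
du=1/x dx, v=x^10/10
=x^10·ln(x)/10 - ∫ x^9/10 dx
=x^10·ln(x)/10 - x^10/100 + C

Answer: x^10(ln(x)/10 - 1/100) + C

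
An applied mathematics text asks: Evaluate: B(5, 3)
B(x,y) = Γ(x)Γ(y)/Γ(x + y) = (x-1)!(y-1)!/(x + y-1)!
B(5,3) = 4!·2!/7! = 1/105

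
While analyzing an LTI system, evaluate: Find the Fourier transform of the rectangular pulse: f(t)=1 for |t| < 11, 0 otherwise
F(omega) = integral from -11 to 11 of e^(-j * omega * t) dt
= 2 * sin(11 * omega)/omega = 22 * sinc(11 * omega/pi)

Answer: 2 * sin(11 * omega)/omega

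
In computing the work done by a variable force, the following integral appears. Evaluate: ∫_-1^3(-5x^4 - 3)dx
Step 1: Find antiderivative F(x) = -x^5 - 3x
Step 2: F(3) - F(-1) = -252 - (4) = -256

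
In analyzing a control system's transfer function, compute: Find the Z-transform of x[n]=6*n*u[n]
Z{n * u[n]} = z/(z-1)^2
By linearity: Z{6 * n * u[n]} = 6z/(z-1)^2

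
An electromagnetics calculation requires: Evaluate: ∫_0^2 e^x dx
Antiderivative: e^x
Evaluate: (e^2-1)

Answer: e^2-1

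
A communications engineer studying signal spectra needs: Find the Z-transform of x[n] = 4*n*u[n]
Z{n * u[n]} = z/(z-1)^2
By linearity: Z{4 * n * u[n]} = 4z/(z-1)^2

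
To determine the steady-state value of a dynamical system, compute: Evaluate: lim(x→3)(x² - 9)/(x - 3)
Factor: (x² - 9)=(x-3)(x+3)
Cancel (x-3): lim(x→3) (x+3)=6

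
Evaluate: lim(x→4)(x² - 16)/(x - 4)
Factor: (x² - 16)=(x-4)(x+4)
Cancel (x-4): lim(x→4) (x+4)=8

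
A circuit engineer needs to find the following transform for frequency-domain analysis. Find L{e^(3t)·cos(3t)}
First shifting: L{e^(at)f(t)} = F(s-a)
L{cos(3t)} = s/(s²+9)
Shift: (s-3)/((s-3)²+9)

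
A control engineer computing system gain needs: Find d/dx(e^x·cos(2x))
Product rule: (fg)'=f'g + fg'
f=e^x, f'=e^x
g=cos(2x), g'=-2·sin(2x)

Answer: e^x·cos(2x) - 2·e^x·sin(2x)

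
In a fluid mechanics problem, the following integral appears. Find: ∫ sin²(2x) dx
Using identity sin²(u) = (1 - cos(2u))/2:
∫ (1 - cos(4x))/2 dx = x/2 - sin(4x)/8+C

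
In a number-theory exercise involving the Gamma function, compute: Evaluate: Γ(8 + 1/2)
Γ(n + 1/2)=(2n)!√π/(4^n·n!)
=20922789888000√π/(65536·40320)=(2027025/256)·√π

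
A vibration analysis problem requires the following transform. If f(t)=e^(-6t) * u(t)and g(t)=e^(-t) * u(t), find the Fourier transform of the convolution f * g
By the convolution theorem: F{f*g} = F(omega)*G(omega)
F(omega) = 1/(6+j*omega), G(omega) = 1/(1+j*omega)
F{f*g} = 1/((6+j*omega)(1+j*omega))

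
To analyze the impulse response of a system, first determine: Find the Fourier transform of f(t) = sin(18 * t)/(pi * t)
sin(W*t)/(pi*t)=(W/pi)*sinc(W*t/pi) is the impulse response of the ideal low-pass filter with cutoff W (here W=18).
Its Fourier transform is a rectangular function:
F(omega)=1 for |omega| < 18, 0 otherwise

Answer: rect(omega/36) [i.e., 1 for |omega| < 18, 0 otherwise]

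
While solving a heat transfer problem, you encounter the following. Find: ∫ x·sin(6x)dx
By parts: u=x, dv=sin(6x) dx
du=dx, v=-cos(6x)/6
=-x·cos(6x)/6+sin(6x)/6²+C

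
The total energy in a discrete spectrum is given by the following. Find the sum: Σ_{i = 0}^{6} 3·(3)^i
Geometric series: S=a(1 - r^n)/(1 - r)
a=3, r=3, n=7
S=3(1 - 2187)/-2=3279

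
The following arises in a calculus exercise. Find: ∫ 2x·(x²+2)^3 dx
Let u=x² + 2, du=2x dx
∫ u^3 du=u^4/4 + C

Answer: (x² + 2)^4/4 + C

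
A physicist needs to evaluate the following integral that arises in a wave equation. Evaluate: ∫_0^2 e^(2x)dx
Antiderivative: (1/2)e^(2x)
Evaluate: (1/2)(e^4 - 1)

Answer: (e^4 - 1)/2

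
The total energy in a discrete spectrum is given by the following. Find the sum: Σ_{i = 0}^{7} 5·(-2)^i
Geometric series: S=a(1 - r^n)/(1 - r)
a=5, r=-2, n=8
S=5(1 - 256)/3=-425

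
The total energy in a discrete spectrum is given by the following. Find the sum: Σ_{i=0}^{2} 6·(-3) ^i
Geometric series: S = a(1 - r^n)/(1 - r)
a = 6, r = -3, n = 3
S = 6(1+27)/4 = 42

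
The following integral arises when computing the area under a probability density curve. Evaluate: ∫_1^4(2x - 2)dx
Step 1: Find antiderivative F(x) = x^2-2x
Step 2: F(4) - F(1) = 8 - (-1) = 9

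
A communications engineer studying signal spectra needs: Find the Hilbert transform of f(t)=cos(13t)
The Hilbert transform shifts each frequency component by -pi/2.
H{cos(wt)} = sin(wt)
With w = 13: H{cos(13t)} = sin(13t)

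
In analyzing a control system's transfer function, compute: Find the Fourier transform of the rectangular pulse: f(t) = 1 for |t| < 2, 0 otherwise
F(omega) = integral from -2 to 2 of e^(-j*omega*t) dt
= 2*sin(2*omega)/omega = 4*sinc(2*omega/pi)

Answer: 2*sin(2*omega)/omega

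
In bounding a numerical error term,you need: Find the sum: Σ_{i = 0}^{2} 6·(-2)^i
Geometric series: S = a(1 - r^n)/(1 - r)
a = 6, r = -2, n = 3
S = 6(1+8)/3 = 18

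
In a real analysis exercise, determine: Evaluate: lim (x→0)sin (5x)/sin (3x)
sin(u) ≈ u for small u:
sin(5x)/sin(3x) ≈ 5x/(3x) = 5/3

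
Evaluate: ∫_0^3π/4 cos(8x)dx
Antiderivative: sin(8x)/8
Evaluate at bounds: [sin(8·3π/4)/8] - [sin(8·0)/8]
=((0) - (0))/8=0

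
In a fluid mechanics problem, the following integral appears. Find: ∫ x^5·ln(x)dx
By parts: u=ln(x), dv=x^5 dx
du=1/x dx, v=x^6/6
=x^6·ln(x)/6 - ∫ x^5/6 dx
=x^6·ln(x)/6 - x^6/36 + C

Answer: x^6(ln(x)/6 - 1/36) + C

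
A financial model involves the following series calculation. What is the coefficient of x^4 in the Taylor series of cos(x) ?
cos(x)=Σ (-1)^k x^(2k)/(2k)!
For x^4: (-1)^2/4!=1/24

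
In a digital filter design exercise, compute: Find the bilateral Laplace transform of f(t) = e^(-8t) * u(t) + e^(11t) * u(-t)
For e^(-8t) * u(t): L = 1/(s + 8), Re(s) > -8
For e^(11t) * u(-t): L = -1/(s-11), Re(s) < 11
Combined: F(s) = 1/(s + 8) - 1/(s-11), -8 < Re(s) < 11

Answer: 1/(s + 8) - 1/(s-11), ROC: -8 < Re(s) < 11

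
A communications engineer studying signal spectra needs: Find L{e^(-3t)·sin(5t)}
First shifting: L{e^(at)f(t)} = F(s-a)
L{sin(5t)} = 5/(s² + 25)
Shift: 5/((s + 3)² + 25)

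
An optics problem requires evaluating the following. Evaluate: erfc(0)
erfc(x)=1 - erf(x); erfc(0)=1 - erf(0)=1-0=1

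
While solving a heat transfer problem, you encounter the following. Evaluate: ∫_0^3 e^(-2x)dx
Antiderivative: (1/(-2))e^(-2x)
Evaluate: (1/(-2))(e^-6 - 1)

Answer: (e^-6 - 1)/(-2)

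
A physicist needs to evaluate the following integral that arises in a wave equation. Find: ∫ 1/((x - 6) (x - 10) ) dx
Partial fractions: 1/((x-6)(x-10)) = A/(x-6) + B/(x-10)
A = -1/4, B = 1/4
∫ [-1/4· 1/(x-6) + 1/4· 1/(x-10)] dx
= (1/4)[ln|x-10| - ln|x-6|] + C

Answer: (1/4)·ln|(x-10)/(x-6)| + C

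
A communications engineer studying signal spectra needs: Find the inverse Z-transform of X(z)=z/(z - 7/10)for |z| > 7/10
Standard pair: z/(z-a) <-> a^n*u[n] for causal signals
With a=7/10: x[n]=(7/10)^n*u[n]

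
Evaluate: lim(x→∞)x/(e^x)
Apply L'Hôpital 1 times (∞/∞ each time):
Eventually get 1!/(e^x) → 0

Answer: 0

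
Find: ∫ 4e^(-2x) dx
Since d/dx[e^(-2x)] = -2e^(-2x), we get -2 e^(-2x)+C

Answer: -2e^(-2x)+C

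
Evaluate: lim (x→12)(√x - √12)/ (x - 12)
Multiply by conjugate (√x+√12)/(√x+√12):
=(x - 12)/((x - 12)(√x+√12))=1/(√x+√12)
As x → 12: 1/(2√12)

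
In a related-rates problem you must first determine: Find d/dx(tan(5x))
Chain rule: d/dx[tan(u)] = sec²(u)·u' where u = 5x
u' = 5

Answer: 5·sec²(5x)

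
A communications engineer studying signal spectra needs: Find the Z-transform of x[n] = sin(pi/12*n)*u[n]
Z{sin(w0 * n) * u[n]}=z * sin(w0)/(z^2 - 2z * cos(w0) + 1)
With w0=pi/12: X(z)=z * sin(pi/12)/(z^2 - 2z * cos(pi/12) + 1)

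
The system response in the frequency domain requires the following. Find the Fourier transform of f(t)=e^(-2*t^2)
The Fourier transform of a Gaussian e^(-a*t^2) is sqrt(pi/a)*e^(-omega^2/(4a)).
With a=2: F(omega)=sqrt(pi/2)*e^(-omega^2/8)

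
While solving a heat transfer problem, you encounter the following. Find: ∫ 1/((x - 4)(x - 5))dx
Partial fractions: 1/((x-4)(x-5)) = A/(x-4)+B/(x-5)
A = -1, B = 1
∫ [-1· 1/(x-4)+1· 1/(x-5)] dx
= (1)[ln|x-5| - ln|x-4|]+C

Answer: ln|(x-5)/(x-4)|+C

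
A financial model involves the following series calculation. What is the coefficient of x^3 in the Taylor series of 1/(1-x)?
1/(1-x)=Σ x^n for |x|<1
All coefficients are 1

Answer: 1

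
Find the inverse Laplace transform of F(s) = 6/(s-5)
L^(-1){6/(s-a)} = c·e^(at)
Here a = 5, c = 6

Answer: 6e^(5t)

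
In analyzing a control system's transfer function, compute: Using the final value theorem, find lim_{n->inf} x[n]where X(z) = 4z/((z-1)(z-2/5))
Final value theorem: lim x[n]=lim_{z->1} (z-1) * X(z)
(z-1) * X(z)=4z/(z-2/5)
As z->1: 4/(1 - 2/5)=4/(3/5)=20/3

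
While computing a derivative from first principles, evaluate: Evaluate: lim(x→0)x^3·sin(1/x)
Squeeze theorem: -|x^3| ≤ x^3·sin(1/x) ≤ |x^3|
Since x^3 → 0 as x → 0, by squeeze theorem the limit is 0

Answer: 0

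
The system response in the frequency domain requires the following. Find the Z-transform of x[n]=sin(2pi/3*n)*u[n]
Z{sin(w0*n)*u[n]}=z*sin(w0)/(z^2 - 2z*cos(w0) + 1)
With w0=2pi/3: X(z)=z*sin(2pi/3)/(z^2 - 2z*cos(2pi/3) + 1)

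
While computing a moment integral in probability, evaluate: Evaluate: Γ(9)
Γ(n) = (n-1)! for positive integers
Γ(9) = 8! = 40320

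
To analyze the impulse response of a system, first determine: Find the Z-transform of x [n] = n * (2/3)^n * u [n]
Using the property Z{n*a^n*u[n]} = az/(z-a)^2
With a = 2/3: X(z) = (2/3)z/(z - 2/3)^2, |z| > 2/3

Answer: (2/3)z/(z - 2/3)^2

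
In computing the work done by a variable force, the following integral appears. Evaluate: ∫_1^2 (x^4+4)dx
Step 1: Find antiderivative F(x) = (1/5)x^5+4x
Step 2: F(2) - F(1) = 72/5 - (21/5) = 51/5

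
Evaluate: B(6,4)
B(x,y) = Γ(x)Γ(y)/Γ(x + y) = (x-1)!(y-1)!/(x + y-1)!
B(6,4) = 5!·3!/9! = 1/504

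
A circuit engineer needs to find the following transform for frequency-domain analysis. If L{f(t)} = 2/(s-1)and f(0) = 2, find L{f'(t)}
L{f'(t)}=s·F(s) - f(0)=2s/(s-1)-2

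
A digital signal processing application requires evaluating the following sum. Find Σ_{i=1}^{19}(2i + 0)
= 2·Σ i+0·19 = 2·190+0 = 380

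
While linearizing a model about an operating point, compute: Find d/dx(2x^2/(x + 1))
Quotient rule: (f/g)'=(f'g - fg')/g²
f=2x^2, f'=4x
g=x+1, g'=1

Answer: (4x·(x+1)-2x^2)/(x+1)²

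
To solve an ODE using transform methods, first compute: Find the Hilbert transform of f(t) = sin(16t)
The Hilbert transform shifts each frequency component by -pi/2.
H{sin(wt)}=-cos(wt)
With w=16: H{sin(16t)}=-cos(16t)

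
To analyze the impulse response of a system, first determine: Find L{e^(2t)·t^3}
First shifting: L{e^(at)f(t)} = F(s-a)
L{t^3} = 6/s^4
Shift s → s-2: 6/(s-2)^4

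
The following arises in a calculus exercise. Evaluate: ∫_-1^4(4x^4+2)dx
Step 1: Find antiderivative F(x) = (4/5)x^5+2x
Step 2: F(4) - F(-1) = 4136/5 - (-14/5) = 830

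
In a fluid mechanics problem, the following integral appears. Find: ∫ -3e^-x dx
Since d/dx[e^-x]=- e^-x, we get 3e^-x+C

Answer: 3e^-x+C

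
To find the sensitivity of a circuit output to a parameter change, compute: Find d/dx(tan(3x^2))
Chain rule: d/dx[tan(u)] = sec²(u)·u' where u = 3x^2
u' = 6x

Answer: 6x·sec²(3x^2)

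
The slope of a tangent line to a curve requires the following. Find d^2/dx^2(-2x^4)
Apply power rule 2 times:
d^1: -8x^3
d^2: -24x^2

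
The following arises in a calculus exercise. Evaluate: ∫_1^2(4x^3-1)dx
Step 1: Find antiderivative F(x)=x^4 - x
Step 2: F(2) - F(1)=14 - (0)=14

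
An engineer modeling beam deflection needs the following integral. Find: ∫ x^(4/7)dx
Power rule: ∫ x^(4/7) dx = x^(11/7)/(11/7)+C

Answer: (7/11)·x^(11/7)+C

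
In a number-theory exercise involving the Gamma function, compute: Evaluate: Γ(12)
Γ(n) = (n-1)! for positive integers
Γ(12) = 11! = 39916800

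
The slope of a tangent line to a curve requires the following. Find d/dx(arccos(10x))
d/dx[arccos(u)]=-u'/√(1-u²), u=10x, u'=10

Answer: -10/√(1 - 100x²)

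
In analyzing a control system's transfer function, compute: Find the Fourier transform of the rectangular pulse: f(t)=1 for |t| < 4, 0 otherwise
F(omega)=integral from -4 to 4 of e^(-j*omega*t) dt
=2*sin(4*omega)/omega=8*sinc(4*omega/pi)

Answer: 2*sin(4*omega)/omega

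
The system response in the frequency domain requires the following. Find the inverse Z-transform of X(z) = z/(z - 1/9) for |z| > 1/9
Standard pair: z/(z-a) <-> a^n*u[n] for causal signals
With a=1/9: x[n]=(1/9)^n*u[n]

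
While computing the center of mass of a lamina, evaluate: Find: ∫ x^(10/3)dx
Power rule: ∫ x^(10/3) dx=x^(13/3)/(13/3) + C

Answer: (3/13)·x^(13/3) + C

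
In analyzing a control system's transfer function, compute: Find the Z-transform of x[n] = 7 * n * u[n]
Z{n*u[n]}=z/(z-1)^2
By linearity: Z{7*n*u[n]}=7z/(z-1)^2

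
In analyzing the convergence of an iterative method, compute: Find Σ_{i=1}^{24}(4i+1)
= 4·Σ i+1·24 = 4·300+24 = 1224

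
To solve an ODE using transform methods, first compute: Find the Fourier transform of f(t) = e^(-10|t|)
Using the standard pair: F{e^(-a|t|)}=2a/(a^2 + omega^2)
With a=10: F(omega)=20/(100 + omega^2)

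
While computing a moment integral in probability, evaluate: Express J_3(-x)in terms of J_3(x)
For integer n: J_n(-x) = (-1)^n J_n(x)
With n = 3: J_3(-x) = (-1)^3 J_3(x) = -J_3(x)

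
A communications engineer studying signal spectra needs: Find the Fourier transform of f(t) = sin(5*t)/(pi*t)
sin(W * t)/(pi * t) = (W/pi) * sinc(W * t/pi) is the impulse response of the ideal low-pass filter with cutoff W (here W = 5).
Its Fourier transform is a rectangular function:
F(omega) = 1 for |omega| < 5, 0 otherwise

Answer: rect(omega/10) [i.e., 1 for |omega| < 5, 0 otherwise]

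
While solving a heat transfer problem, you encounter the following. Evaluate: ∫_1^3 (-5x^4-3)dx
Step 1: Find antiderivative F(x) = -x^5 - 3x
Step 2: F(3) - F(1) = -252 - (-4) = -248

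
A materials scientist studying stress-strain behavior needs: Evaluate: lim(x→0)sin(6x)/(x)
L'Hôpital (0/0): lim 6cos(6x)/1=6/1

Answer: 6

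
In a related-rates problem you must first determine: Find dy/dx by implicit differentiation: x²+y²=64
Differentiate both sides: 2x + 2y·(dy/dx) = 0
Solve: dy/dx = -2x/(2y) = -x/y

Answer: dy/dx = -x/y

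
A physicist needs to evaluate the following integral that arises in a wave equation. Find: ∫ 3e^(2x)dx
Since d/dx[e^(2x)] = 2e^(2x), we get 3/2 e^(2x) + C

Answer: (3/2)e^(2x) + C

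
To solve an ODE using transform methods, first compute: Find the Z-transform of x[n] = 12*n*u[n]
Z{n * u[n]} = z/(z-1)^2
By linearity: Z{12 * n * u[n]} = 12z/(z-1)^2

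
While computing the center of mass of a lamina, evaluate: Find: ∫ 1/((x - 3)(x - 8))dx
Partial fractions: 1/((x-3)(x-8)) = A/(x-3)+B/(x-8)
A = -1/5, B = 1/5
∫ [-1/5· 1/(x-3)+1/5· 1/(x-8)] dx
= (1/5)[ln|x-8| - ln|x-3|]+C

Answer: (1/5)·ln|(x-8)/(x-3)|+C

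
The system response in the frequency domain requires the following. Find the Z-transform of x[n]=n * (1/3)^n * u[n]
Using the property Z{n*a^n*u[n]} = az/(z-a)^2
With a = 1/3: X(z) = (1/3)z/(z - 1/3)^2, |z| > 1/3

Answer: (1/3)z/(z - 1/3)^2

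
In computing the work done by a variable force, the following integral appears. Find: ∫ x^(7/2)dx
Power rule: ∫ x^(7/2) dx=x^(9/2)/(9/2)+C

Answer: (2/9)·x^(9/2)+C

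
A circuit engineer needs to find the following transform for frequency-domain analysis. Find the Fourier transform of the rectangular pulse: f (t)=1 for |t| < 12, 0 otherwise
F(omega)=integral from -12 to 12 of e^(-j * omega * t) dt
=2 * sin(12 * omega)/omega=24 * sinc(12 * omega/pi)

Answer: 2 * sin(12 * omega)/omega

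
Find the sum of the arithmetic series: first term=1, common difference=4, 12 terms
Last term: a_n=1 + (12 - 1)·4=45
Sum=n(a_1 + a_n)/2=12(1 + 45)/2=276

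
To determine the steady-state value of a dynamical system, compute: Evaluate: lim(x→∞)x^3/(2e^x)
Apply L'Hôpital 3 times (∞/∞ each time):
Eventually get 3!/(2e^x) → 0

Answer: 0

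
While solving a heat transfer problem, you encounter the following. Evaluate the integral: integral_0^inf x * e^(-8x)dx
This is a Gamma integral. Substitute u=8x (du=8 dx):
integral_0^inf x * e^(-8x) dx=(1/8^2) integral_0^inf u^1 * e^(-u) du
=Gamma(2)/8^2=1!/8^2=1/64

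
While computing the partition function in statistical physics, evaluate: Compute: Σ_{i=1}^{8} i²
Using formula: Σ i^2=n(n+1)(2n+1)/6=8·9·17/6=204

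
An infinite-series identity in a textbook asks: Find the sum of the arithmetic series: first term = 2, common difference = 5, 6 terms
Last term: a_n = 2+(6-1)·5 = 27
Sum = n(a_1+a_n)/2 = 6(2+27)/2 = 87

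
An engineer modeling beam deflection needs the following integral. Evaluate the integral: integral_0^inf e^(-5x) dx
integral_0^inf e^(-5x) dx=[-1/5 * e^(-5x)]_0^inf
=0 - (-1/5)=1/5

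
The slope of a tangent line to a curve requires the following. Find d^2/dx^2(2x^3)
Apply power rule 2 times:
d^1: 6x^2
d^2: 12x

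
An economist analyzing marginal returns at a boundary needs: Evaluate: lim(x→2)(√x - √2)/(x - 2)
Multiply by conjugate (√x+√2)/(√x+√2):
=(x - 2)/((x - 2)(√x+√2))=1/(√x+√2)
As x → 2: 1/(2√2)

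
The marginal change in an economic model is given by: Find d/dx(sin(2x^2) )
Chain rule: d/dx[sin(u)]=cos(u)·u' where u=2x^2
u'=4x

Answer: 4x·cos(2x^2)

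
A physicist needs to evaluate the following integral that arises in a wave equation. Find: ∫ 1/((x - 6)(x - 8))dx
Partial fractions: 1/((x-6)(x-8)) = A/(x-6) + B/(x-8)
A = -1/2, B = 1/2
∫ [-1/2· 1/(x-6) + 1/2· 1/(x-8)] dx
= (1/2)[ln|x-8| - ln|x-6|] + C

Answer: (1/2)·ln|(x-8)/(x-6)| + C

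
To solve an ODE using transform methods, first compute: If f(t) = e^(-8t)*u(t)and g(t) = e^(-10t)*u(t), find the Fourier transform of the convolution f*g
By the convolution theorem: F{f * g}=F(omega) * G(omega)
F(omega)=1/(8+j * omega), G(omega)=1/(10+j * omega)
F{f * g}=1/((8+j * omega)(10+j * omega))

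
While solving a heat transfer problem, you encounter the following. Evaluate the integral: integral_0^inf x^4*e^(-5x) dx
This is a Gamma integral. Substitute u=5x (du=5 dx):
integral_0^inf x^4 * e^(-5x) dx=(1/5^5) integral_0^inf u^4 * e^(-u) du
=Gamma(5)/5^5=4!/5^5=24/3125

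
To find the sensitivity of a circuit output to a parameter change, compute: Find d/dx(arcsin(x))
d/dx[arcsin(u)] = u'/√(1-u²), u = x, u' = 1

Answer: 1/√(1-x²)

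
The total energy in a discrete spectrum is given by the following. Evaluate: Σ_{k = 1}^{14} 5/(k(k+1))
Partial fractions: 5/(k(k+1))=5/k - 5/(k+1)
Telescoping sum: 5(1-1/15)=5·14/15

Answer: 14/3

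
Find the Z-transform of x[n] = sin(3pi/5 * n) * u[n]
Z{sin(w0*n)*u[n]} = z*sin(w0)/(z^2 - 2z*cos(w0) + 1)
With w0 = 3pi/5: X(z) = z*sin(3pi/5)/(z^2 - 2z*cos(3pi/5) + 1)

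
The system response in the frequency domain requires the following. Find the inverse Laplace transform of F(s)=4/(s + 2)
L^(-1){4/(s-a)} = c·e^(at)
Here a = -2, c = 4

Answer: 4e^(-2t)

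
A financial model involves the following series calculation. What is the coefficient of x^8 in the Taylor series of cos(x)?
cos(x)=Σ (-1)^k x^(2k)/(2k)!
For x^8: (-1)^4/8!=1/40320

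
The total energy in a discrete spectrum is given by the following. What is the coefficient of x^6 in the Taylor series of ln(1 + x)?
ln(1 + x) = Σ (-1)^(n + 1) x^n/n
Coefficient of x^6 = (-1)^7/6 = -1/6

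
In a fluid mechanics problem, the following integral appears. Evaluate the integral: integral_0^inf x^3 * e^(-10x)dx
This is a Gamma integral. Substitute u = 10x (du = 10 dx):
integral_0^inf x^3*e^(-10x) dx = (1/10^4) integral_0^inf u^3*e^(-u) du
= Gamma(4)/10^4 = 3!/10^4 = 6/10000

Answer: 3/5000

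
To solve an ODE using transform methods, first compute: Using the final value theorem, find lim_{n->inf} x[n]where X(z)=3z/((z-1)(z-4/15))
Final value theorem: lim x[n]=lim_{z->1} (z-1)*X(z)
(z-1)*X(z)=3z/(z-4/15)
As z->1: 3/(1 - 4/15)=3/(11/15)=45/11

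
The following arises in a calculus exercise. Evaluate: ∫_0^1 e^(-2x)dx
Antiderivative: (1/(-2))e^(-2x)
Evaluate: (1/(-2))(e^-2-1)

Answer: (e^-2-1)/(-2)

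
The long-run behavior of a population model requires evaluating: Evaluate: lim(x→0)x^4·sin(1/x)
Squeeze theorem: -|x^4| ≤ x^4·sin(1/x) ≤ |x^4|
Since x^4 → 0 as x → 0, by squeeze theorem the limit is 0

Answer: 0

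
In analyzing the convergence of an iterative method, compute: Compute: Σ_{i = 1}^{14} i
Using formula: Σ i^1 = n(n + 1)/2 = 14·15/2 = 105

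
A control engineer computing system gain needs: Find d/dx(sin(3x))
Chain rule: d/dx[sin(u)] = cos(u)·u' where u = 3x
u' = 3

Answer: 3·cos(3x)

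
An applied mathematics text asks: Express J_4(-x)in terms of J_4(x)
For integer n: J_n(-x) = (-1)^n J_n(x)
With n = 4: J_4(-x) = (-1)^4 J_4(x) = J_4(x)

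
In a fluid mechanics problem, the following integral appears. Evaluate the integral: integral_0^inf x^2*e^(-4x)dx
This is a Gamma integral. Substitute u = 4x (du = 4 dx):
integral_0^inf x^2 * e^(-4x) dx = (1/4^3) integral_0^inf u^2 * e^(-u) du
= Gamma(3)/4^3 = 2!/4^3 = 2/64

Answer: 1/32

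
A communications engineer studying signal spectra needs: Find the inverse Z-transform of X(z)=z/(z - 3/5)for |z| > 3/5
Standard pair: z/(z-a) <-> a^n * u[n] for causal signals
With a = 3/5: x[n] = (3/5)^n * u[n]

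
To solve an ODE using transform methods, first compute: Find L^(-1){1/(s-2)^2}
L^(-1){1/(s-a)^n}=t^(n-1)·e^(at)/(n-1)!
Here a=2, n=2: t^1·e^(2t)/1

Answer: t·e^(2t)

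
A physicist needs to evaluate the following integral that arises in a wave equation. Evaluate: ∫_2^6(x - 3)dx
Step 1: Find antiderivative F(x) = (1/2)x^2-3x
Step 2: F(6) - F(2) = 0 - (-4) = 4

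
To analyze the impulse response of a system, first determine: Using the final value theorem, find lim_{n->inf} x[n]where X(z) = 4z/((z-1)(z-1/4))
Final value theorem: lim x[n]=lim_{z->1} (z-1) * X(z)
(z-1) * X(z)=4z/(z-1/4)
As z->1: 4/(1-1/4)=4/(3/4)=16/3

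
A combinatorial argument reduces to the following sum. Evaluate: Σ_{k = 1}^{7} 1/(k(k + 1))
Partial fractions: 1/(k(k + 1)) = 1/k - 1/(k + 1)
Telescoping sum: 1(1 - 1/8) = 1·7/8

Answer: 7/8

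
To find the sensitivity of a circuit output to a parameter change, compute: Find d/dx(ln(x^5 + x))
Chain rule: d/dx[ln(u)] = u'/u where u = x^5+x
u' = 5x^4+1

Answer: (5x^4+1)/(x^5+x)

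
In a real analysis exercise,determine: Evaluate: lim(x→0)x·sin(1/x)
Squeeze theorem: -|x| ≤ x·sin(1/x) ≤ |x|
Since x → 0 as x → 0, by squeeze theorem the limit is 0

Answer: 0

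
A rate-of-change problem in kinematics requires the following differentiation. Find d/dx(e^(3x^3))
Chain rule: d/dx[e^u] = e^u · u' where u = 3x^3
u' = 9x^2

Answer: 9x^2·e^(3x^3)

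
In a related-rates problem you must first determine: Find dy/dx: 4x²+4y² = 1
Differentiate: 8x+8y·(dy/dx) = 0
dy/dx = -8x/(8y) = -1·(x/y)

Answer: dy/dx = -1·(x/y)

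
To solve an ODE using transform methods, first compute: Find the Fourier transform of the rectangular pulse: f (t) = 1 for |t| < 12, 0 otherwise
F(omega)=integral from -12 to 12 of e^(-j * omega * t) dt
=2 * sin(12 * omega)/omega=24 * sinc(12 * omega/pi)

Answer: 2 * sin(12 * omega)/omega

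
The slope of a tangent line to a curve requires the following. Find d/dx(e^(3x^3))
Chain rule: d/dx[e^u] = e^u · u' where u = 3x^3
u' = 9x^2

Answer: 9x^2·e^(3x^3)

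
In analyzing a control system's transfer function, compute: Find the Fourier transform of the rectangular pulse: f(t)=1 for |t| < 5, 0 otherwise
F(omega) = integral from -5 to 5 of e^(-j * omega * t) dt
= 2 * sin(5 * omega)/omega = 10 * sinc(5 * omega/pi)

Answer: 2 * sin(5 * omega)/omega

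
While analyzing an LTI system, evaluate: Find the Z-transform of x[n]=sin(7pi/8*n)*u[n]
Z{sin(w0 * n) * u[n]} = z * sin(w0)/(z^2 - 2z * cos(w0) + 1)
With w0 = 7pi/8: X(z) = z * sin(7pi/8)/(z^2 - 2z * cos(7pi/8) + 1)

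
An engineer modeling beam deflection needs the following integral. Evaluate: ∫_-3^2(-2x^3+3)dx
Step 1: Find antiderivative F(x) = (-1/2)x^4 + 3x
Step 2: F(2) - F(-3) = -2 - (-99/2) = 95/2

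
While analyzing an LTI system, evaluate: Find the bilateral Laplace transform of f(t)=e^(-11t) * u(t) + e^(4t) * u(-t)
For e^(-11t) * u(t): L=1/(s+11), Re(s) > -11
For e^(4t) * u(-t): L=-1/(s-4), Re(s) < 4
Combined: F(s)=1/(s+11)-1/(s-4), -11 < Re(s) < 4

Answer: 1/(s+11)-1/(s-4), ROC: -11 < Re(s) < 4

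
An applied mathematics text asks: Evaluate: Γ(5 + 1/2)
Γ(n+1/2) = (2n)!√π/(4^n·n!)
= 3628800√π/(1024·120) = (945/32)·√π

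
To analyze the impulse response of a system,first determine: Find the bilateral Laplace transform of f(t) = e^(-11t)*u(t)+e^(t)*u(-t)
For e^(-11t)*u(t): L = 1/(s+11), Re(s) > -11
For e^(t)*u(-t): L = -1/(s-1), Re(s) < 1
Combined: F(s) = 1/(s+11)-1/(s-1), -11 < Re(s) < 1

Answer: 1/(s+11)-1/(s-1), ROC: -11 < Re(s) < 1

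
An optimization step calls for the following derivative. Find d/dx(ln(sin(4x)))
Chain rule: d/dx[ln(u)] = u'/u where u = sin(4x)
u' = 4cos(4x)

Answer: (4cos(4x))/(sin(4x))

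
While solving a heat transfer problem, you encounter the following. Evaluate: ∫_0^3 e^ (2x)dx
Antiderivative: (1/2)e^(2x)
Evaluate: (1/2)(e^6-1)

Answer: (e^6-1)/2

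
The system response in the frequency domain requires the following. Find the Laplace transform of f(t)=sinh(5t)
L{sinh(at)}=a/(s²-a²)
L{sinh(5t)}=5/(s²-25)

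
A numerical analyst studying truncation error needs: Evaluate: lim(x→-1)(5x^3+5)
Polynomial is continuous, so substitute x = -1:
5·(-1)^3+5 = 0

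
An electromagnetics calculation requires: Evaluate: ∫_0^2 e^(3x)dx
Antiderivative: (1/3)e^(3x)
Evaluate: (1/3)(e^6 - 1)

Answer: (e^6 - 1)/3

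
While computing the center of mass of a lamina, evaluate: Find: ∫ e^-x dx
Since d/dx[e^-x]=- e^-x, we get -1e^-x+C

Answer: -e^-x+C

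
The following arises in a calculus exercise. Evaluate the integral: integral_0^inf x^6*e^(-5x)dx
This is a Gamma integral. Substitute u = 5x (du = 5 dx):
integral_0^inf x^6*e^(-5x) dx = (1/5^7) integral_0^inf u^6*e^(-u) du
= Gamma(7)/5^7 = 6!/5^7 = 720/78125

Answer: 144/15625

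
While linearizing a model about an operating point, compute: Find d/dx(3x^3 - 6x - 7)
Power rule: d/dx(ax^n)=n·a·x^(n-1)
Term by term: 9·x^2-6

Answer: 9x^2-6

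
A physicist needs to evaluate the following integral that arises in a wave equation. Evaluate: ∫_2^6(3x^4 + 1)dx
Step 1: Find antiderivative F(x)=(3/5)x^5 + x
Step 2: F(6) - F(2)=23358/5 - (106/5)=23252/5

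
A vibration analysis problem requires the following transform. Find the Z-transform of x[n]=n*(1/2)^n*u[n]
Using the property Z{n*a^n*u[n]} = az/(z-a)^2
With a = 1/2: X(z) = (1/2)z/(z - 1/2)^2, |z| > 1/2

Answer: (1/2)z/(z - 1/2)^2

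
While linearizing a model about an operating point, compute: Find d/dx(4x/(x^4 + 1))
Quotient rule: (f/g)' = (f'g - fg')/g²
f = 4x, f' = 4
g = x^4 + 1, g' = 4x^3

Answer: (4·(x^4 + 1) - 16x^4)/(x^4 + 1)²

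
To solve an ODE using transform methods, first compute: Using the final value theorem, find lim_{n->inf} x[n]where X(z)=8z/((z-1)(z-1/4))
Final value theorem: lim x[n] = lim_{z->1} (z-1)*X(z)
(z-1)*X(z) = 8z/(z-1/4)
As z->1: 8/(1-1/4) = 8/(3/4) = 32/3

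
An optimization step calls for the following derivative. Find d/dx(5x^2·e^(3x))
Product rule: (fg)' = f'g+fg'
f = 5x^2, f' = 10x
g = e^(3x), g' = 3·e^(3x)

Answer: 10x·e^(3x)+15x^2·e^(3x)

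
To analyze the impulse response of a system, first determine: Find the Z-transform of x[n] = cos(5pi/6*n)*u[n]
Z{cos(w0*n)*u[n]} = z(z - cos(w0))/(z^2-2z*cos(w0)+1)
With w0 = 5pi/6: X(z) = z(z - cos(5pi/6))/(z^2-2z*cos(5pi/6)+1)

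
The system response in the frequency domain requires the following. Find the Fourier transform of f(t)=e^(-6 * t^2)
The Fourier transform of a Gaussian e^(-a * t^2) is sqrt(pi/a) * e^(-omega^2/(4a)).
With a=6: F(omega)=sqrt(pi/6) * e^(-omega^2/24)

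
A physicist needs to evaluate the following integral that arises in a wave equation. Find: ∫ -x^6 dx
Using power rule: ∫ -x^6 dx=-1/7 x^7 + C=(-1/7)x^7 + C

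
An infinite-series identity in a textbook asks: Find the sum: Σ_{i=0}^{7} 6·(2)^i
Geometric series: S = a(1 - r^n)/(1 - r)
a = 6, r = 2, n = 8
S = 6(1 - 256)/-1 = 1530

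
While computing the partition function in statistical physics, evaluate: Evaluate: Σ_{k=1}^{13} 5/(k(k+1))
Partial fractions: 5/(k(k+1))=5/k - 5/(k+1)
Telescoping sum: 5(1-1/14)=5·13/14

Answer: 65/14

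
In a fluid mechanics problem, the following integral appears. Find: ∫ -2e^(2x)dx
Since d/dx[e^(2x)]=2e^(2x), we get -1 e^(2x) + C

Answer: -e^(2x) + C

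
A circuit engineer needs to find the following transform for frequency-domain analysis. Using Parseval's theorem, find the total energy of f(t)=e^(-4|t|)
Parseval's theorem: E = integral |f(t)|^2 dt = (1/2pi) integral |F(omega)|^2 domega
E = integral_{-inf}^{inf} e^(-8|t|) dt = 2*integral_0^inf e^(-8t) dt = 2/(2*4) = 1/4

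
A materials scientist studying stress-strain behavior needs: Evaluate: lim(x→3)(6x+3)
Polynomial is continuous, so substitute x = 3:
6·3 + 3 = 21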